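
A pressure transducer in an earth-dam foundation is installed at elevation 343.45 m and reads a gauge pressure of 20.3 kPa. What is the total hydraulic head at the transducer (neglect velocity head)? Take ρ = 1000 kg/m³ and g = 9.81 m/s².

ψ = P/(ρg) = 20.3×1000 / (1000 × 9.81) = 2.07 m.
h = z + ψ = 343.45 + 2.07 = 345.52 m.

h ≈ 345.52 m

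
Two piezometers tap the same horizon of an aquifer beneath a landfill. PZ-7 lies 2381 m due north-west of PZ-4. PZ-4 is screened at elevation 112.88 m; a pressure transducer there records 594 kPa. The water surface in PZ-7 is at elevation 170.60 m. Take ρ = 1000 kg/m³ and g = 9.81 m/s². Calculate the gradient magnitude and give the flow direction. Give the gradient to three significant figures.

Pressure head at PZ-4: ψ = P/(ρg) = 594×1000 / (1000 × 9.81) = 60.55 m.
Total head at PZ-4: h = z + ψ = 112.88 + 60.55 = 173.43 m.
Total head at PZ-7: h = 170.60 m (water level in the piezometer is the total head).
Head difference: h(PZ-4) − h(PZ-7) = 173.43 − 170.60 = 2.83 m.
Hydraulic gradient: i = |Δh| / L = 2.83 / 2381 = 0.00119.
Flow is from higher to lower head: from PZ-4 toward PZ-7, i.e. toward the north-west.

i ≈ 0.00119; groundwater flows toward the north-west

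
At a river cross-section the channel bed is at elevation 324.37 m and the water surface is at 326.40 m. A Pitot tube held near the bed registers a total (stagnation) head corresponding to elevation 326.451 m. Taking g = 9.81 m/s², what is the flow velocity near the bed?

v ≈ 1.00 m/s

Near the bed, under hydrostatic conditions, the piezometric head (z + ψ) equals the free-surface elevation, 326.40 m.
Velocity head = total − piezometric = 326.451 − 326.40 = 0.051 m.
v = √(2g·h_v) = √(2 × 9.81 × 0.051) = 1.00 m/s.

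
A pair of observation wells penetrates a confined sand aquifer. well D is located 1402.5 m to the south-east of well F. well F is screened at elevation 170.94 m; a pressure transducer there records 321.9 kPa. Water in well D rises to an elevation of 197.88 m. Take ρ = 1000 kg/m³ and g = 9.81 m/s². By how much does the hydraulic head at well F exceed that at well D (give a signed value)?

Δh ≈ 5.87 m

Pressure head at well F: ψ = P/(ρg) = 321.9×1000 / (1000 × 9.81) = 32.81 m.
Total head at well F: h = z + ψ = 170.94 + 32.81 = 203.75 m.
Total head at well D: h = 197.88 m (water level in the piezometer is the total head).
Head difference: h(well F) − h(well D) = 203.75 − 197.88 = 5.87 m.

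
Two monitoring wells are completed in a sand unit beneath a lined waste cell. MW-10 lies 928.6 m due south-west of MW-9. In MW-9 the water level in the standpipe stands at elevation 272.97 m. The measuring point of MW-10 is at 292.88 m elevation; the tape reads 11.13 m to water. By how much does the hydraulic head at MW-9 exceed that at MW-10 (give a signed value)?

Δh ≈ -8.78 m

Total head at MW-9: h = 272.97 m (water level in the piezometer is the total head).
Total head at MW-10: h = 292.88 − 11.13 = 281.75 m.
Head difference: h(MW-9) − h(MW-10) = 272.97 − 281.75 = -8.78 m.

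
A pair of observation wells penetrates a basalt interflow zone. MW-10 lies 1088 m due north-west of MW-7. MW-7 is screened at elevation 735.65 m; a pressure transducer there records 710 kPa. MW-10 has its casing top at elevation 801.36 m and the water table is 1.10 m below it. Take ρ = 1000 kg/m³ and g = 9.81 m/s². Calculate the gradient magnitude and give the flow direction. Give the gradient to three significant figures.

Pressure head at MW-7: ψ = P/(ρg) = 710×1000 / (1000 × 9.81) = 72.38 m.
Total head at MW-7: h = z + ψ = 735.65 + 72.38 = 808.03 m.
Total head at MW-10: h = 801.36 − 1.10 = 800.26 m.
Head difference: h(MW-7) − h(MW-10) = 808.03 − 800.26 = 7.77 m.
Hydraulic gradient: i = |Δh| / L = 7.77 / 1088 = 0.00714.
Flow is from higher to lower head: from MW-7 toward MW-10, i.e. toward the north-west.

i ≈ 0.00714; groundwater flows toward the north-west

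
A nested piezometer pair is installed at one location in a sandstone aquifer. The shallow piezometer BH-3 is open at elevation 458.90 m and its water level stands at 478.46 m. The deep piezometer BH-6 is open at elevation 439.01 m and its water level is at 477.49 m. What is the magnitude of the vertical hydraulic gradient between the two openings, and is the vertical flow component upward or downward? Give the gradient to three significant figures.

Total head at BH-3: h = 478.46 m (water level in the standpipe).
Total head at BH-6: h = 477.49 m.
Δh = h(BH-3) − h(BH-6) = 478.46 − 477.49 = 0.97 m.
Vertical separation Δz = 458.90 − 439.01 = 19.89 m.
|i_v| = |Δh| / Δz = 0.97 / 19.89 = 0.0488.
Head is higher in the shallow piezometer, so vertical flow is downward (recharge condition).

|i_v| ≈ 0.0488; vertical flow is downward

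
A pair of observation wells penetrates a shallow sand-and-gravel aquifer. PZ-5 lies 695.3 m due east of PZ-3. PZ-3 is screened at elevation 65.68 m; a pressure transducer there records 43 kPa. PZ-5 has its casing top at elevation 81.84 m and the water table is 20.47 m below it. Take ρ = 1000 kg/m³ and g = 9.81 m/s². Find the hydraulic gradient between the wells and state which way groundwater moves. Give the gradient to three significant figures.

Pressure head at PZ-3: ψ = P/(ρg) = 43×1000 / (1000 × 9.81) = 4.38 m.
Total head at PZ-3: h = z + ψ = 65.68 + 4.38 = 70.06 m.
Total head at PZ-5: h = 81.84 − 20.47 = 61.37 m.
Head difference: h(PZ-3) − h(PZ-5) = 70.06 − 61.37 = 8.69 m.
Hydraulic gradient: i = |Δh| / L = 8.69 / 695.3 = 0.0125.
Flow is from higher to lower head: from PZ-3 toward PZ-5, i.e. toward the east.

i ≈ 0.0125; groundwater flows toward the east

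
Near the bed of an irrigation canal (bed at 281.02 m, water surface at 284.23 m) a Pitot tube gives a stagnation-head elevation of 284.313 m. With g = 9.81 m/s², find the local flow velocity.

v ≈ 1.28 m/s

Near the bed, under hydrostatic conditions, the piezometric head (z + ψ) equals the free-surface elevation, 284.23 m.
Velocity head = total − piezometric = 284.313 − 284.23 = 0.083 m.
v = √(2g·h_v) = √(2 × 9.81 × 0.083) = 1.28 m/s.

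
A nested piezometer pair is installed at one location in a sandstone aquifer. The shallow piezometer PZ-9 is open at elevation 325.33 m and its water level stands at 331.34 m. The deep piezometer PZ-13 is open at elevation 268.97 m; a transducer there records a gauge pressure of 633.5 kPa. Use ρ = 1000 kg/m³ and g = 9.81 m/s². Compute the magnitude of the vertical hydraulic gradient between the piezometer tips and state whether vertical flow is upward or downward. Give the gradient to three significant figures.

|i_v| ≈ 0.0392; vertical flow is upward

Total head at PZ-9: h = 331.34 m (water level in the standpipe).
Pressure head at PZ-13: ψ = P/(ρg) = 633.5×1000 / (1000 × 9.81) = 64.58 m.
Total head at PZ-13: h = z + ψ = 268.97 + 64.58 = 333.55 m.
Δh = h(PZ-9) − h(PZ-13) = 331.34 − 333.55 = -2.21 m.
Vertical separation Δz = 325.33 − 268.97 = 56.36 m.
|i_v| = |Δh| / Δz = 2.21 / 56.36 = 0.0392.
Head is higher in the deep piezometer, so vertical flow is upward (discharge condition).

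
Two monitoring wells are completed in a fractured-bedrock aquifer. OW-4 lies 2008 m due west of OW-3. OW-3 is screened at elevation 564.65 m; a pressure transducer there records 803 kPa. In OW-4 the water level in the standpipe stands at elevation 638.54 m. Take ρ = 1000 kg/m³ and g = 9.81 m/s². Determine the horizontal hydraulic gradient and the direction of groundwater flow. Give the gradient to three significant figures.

i ≈ 0.00397; groundwater flows toward the west

Pressure head at OW-3: ψ = P/(ρg) = 803×1000 / (1000 × 9.81) = 81.86 m.
Total head at OW-3: h = z + ψ = 564.65 + 81.86 = 646.51 m.
Total head at OW-4: h = 638.54 m (water level in the piezometer is the total head).
Head difference: h(OW-3) − h(OW-4) = 646.51 − 638.54 = 7.97 m.
Hydraulic gradient: i = |Δh| / L = 7.97 / 2008 = 0.00397.
Flow is from higher to lower head: from OW-3 toward OW-4, i.e. toward the west.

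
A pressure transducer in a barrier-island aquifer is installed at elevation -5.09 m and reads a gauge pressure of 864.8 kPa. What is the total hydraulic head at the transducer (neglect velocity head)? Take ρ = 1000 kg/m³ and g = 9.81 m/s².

ψ = P/(ρg) = 864.8×1000 / (1000 × 9.81) = 88.15 m.
h = z + ψ = -5.09 + 88.15 = 83.06 m.

h ≈ 83.06 m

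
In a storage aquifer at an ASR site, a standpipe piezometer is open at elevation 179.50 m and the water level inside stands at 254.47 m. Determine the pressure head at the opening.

ψ ≈ 74.97 m

Total head h = 254.47 m (the water-surface elevation in the piezometer).
Pressure head ψ = h − z = 254.47 − 179.50 = 74.97 m.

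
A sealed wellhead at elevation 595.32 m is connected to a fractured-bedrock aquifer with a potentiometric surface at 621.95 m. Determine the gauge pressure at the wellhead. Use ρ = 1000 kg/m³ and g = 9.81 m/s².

Head above the cap: Δh = 621.95 − 595.32 = 26.63 m.
P = ρgΔh = 1000 × 9.81 × 26.63 = 261240 Pa ≈ 261 kPa.

P ≈ 261 kPa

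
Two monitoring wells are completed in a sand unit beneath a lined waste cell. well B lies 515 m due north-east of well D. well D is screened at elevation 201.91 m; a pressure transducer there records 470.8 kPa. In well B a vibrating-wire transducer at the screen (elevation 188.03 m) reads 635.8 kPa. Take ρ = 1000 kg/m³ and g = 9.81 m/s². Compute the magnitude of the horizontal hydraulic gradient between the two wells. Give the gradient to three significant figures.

i ≈ 0.00571

Pressure head at well D: ψ = P/(ρg) = 470.8×1000 / (1000 × 9.81) = 47.99 m.
Total head at well D: h = z + ψ = 201.91 + 47.99 = 249.90 m.
Pressure head at well B: ψ = P/(ρg) = 635.8×1000 / (1000 × 9.81) = 64.81 m.
Total head at well B: h = z + ψ = 188.03 + 64.81 = 252.84 m.
Head difference: h(well D) − h(well B) = 249.90 − 252.84 = -2.94 m.
Hydraulic gradient: i = |Δh| / L = 2.94 / 515 = 0.00571.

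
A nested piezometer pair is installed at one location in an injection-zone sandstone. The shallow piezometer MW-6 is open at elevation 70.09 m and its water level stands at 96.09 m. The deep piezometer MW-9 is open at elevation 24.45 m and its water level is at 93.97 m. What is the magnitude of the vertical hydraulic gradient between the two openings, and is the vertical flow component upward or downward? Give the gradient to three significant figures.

|i_v| ≈ 0.0465; vertical flow is downward

Total head at MW-6: h = 96.09 m (water level in the standpipe).
Total head at MW-9: h = 93.97 m.
Δh = h(MW-6) − h(MW-9) = 96.09 − 93.97 = 2.12 m.
Vertical separation Δz = 70.09 − 24.45 = 45.64 m.
|i_v| = |Δh| / Δz = 2.12 / 45.64 = 0.0465.
Head is higher in the shallow piezometer, so vertical flow is downward (recharge condition).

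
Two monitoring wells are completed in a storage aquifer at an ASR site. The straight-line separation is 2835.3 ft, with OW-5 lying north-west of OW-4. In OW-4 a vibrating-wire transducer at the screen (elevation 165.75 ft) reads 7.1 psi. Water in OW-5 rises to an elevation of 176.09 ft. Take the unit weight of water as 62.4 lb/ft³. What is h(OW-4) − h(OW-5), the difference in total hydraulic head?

Δh ≈ 6.04 ft

Pressure head at OW-4: ψ = 144·P/γ = 144 × 7.1 / 62.4 = 16.38 ft.
Total head at OW-4: h = z + ψ = 165.75 + 16.38 = 182.13 ft.
Total head at OW-5: h = 176.09 ft (water level in the piezometer is the total head).
Head difference: h(OW-4) − h(OW-5) = 182.13 − 176.09 = 6.04 ft.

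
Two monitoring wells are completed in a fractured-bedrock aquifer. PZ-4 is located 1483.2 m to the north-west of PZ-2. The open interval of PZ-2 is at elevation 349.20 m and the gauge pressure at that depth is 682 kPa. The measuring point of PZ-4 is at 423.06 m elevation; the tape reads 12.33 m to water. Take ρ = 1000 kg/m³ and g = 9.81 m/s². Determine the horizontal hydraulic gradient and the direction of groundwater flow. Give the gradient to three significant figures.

i ≈ 0.00539; groundwater flows toward the north-west

Pressure head at PZ-2: ψ = P/(ρg) = 682×1000 / (1000 × 9.81) = 69.52 m.
Total head at PZ-2: h = z + ψ = 349.20 + 69.52 = 418.72 m.
Total head at PZ-4: h = 423.06 − 12.33 = 410.73 m.
Head difference: h(PZ-2) − h(PZ-4) = 418.72 − 410.73 = 7.99 m.
Hydraulic gradient: i = |Δh| / L = 7.99 / 1483.2 = 0.00539.
Flow is from higher to lower head: from PZ-2 toward PZ-4, i.e. toward the north-west.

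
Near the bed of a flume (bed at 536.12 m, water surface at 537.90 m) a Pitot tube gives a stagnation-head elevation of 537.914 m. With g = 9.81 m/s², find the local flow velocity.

Near the bed, under hydrostatic conditions, the piezometric head (z + ψ) equals the free-surface elevation, 537.90 m.
Velocity head = total − piezometric = 537.914 − 537.90 = 0.014 m.
v = √(2g·h_v) = √(2 × 9.81 × 0.014) = 0.524 m/s.

v ≈ 0.524 m/s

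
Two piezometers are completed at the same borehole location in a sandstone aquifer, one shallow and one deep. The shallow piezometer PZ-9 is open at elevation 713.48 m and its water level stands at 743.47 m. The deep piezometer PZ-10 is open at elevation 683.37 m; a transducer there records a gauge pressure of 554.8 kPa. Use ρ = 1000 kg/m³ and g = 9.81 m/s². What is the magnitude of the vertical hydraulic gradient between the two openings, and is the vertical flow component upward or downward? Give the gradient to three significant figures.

Total head at PZ-9: h = 743.47 m (water level in the standpipe).
Pressure head at PZ-10: ψ = P/(ρg) = 554.8×1000 / (1000 × 9.81) = 56.55 m.
Total head at PZ-10: h = z + ψ = 683.37 + 56.55 = 739.92 m.
Δh = h(PZ-9) − h(PZ-10) = 743.47 − 739.92 = 3.55 m.
Vertical separation Δz = 713.48 − 683.37 = 30.11 m.
|i_v| = |Δh| / Δz = 3.55 / 30.11 = 0.118.
Head is higher in the shallow piezometer, so vertical flow is downward (recharge condition).

|i_v| ≈ 0.118; vertical flow is downward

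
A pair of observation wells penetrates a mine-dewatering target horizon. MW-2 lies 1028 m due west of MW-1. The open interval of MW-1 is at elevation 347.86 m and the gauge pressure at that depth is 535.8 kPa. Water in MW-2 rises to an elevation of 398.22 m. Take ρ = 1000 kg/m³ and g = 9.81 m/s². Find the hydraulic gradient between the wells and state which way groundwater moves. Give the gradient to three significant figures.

Pressure head at MW-1: ψ = P/(ρg) = 535.8×1000 / (1000 × 9.81) = 54.62 m.
Total head at MW-1: h = z + ψ = 347.86 + 54.62 = 402.48 m.
Total head at MW-2: h = 398.22 m (water level in the piezometer is the total head).
Head difference: h(MW-1) − h(MW-2) = 402.48 − 398.22 = 4.26 m.
Hydraulic gradient: i = |Δh| / L = 4.26 / 1028 = 0.00414.
Flow is from higher to lower head: from MW-1 toward MW-2, i.e. toward the west.

i ≈ 0.00414; groundwater flows toward the west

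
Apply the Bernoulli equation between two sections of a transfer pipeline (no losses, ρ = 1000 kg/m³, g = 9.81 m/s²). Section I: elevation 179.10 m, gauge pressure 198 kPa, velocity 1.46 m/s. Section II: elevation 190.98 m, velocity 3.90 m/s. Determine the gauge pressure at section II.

P₂ ≈ 74.9 kPa

Pressure head at I: ψ₁ = P₁/(ρg) = 198×1000 / (1000 × 9.81) = 20.18 m.
Velocity heads: v₁²/2g = 1.46²/19.62 = 0.109 m; v₂²/2g = 3.90²/19.62 = 0.775 m.
Total head H = z₁ + ψ₁ + v₁²/2g = 179.10 + 20.18 + 0.109 = 199.39 m.
ψ₂ = H − z₂ − v₂²/2g = 199.39 − 190.98 − 0.775 = 7.63 m.
P₂ = ρgψ₂ = 1000 × 9.81 × 7.63 ≈ 74.9 kPa.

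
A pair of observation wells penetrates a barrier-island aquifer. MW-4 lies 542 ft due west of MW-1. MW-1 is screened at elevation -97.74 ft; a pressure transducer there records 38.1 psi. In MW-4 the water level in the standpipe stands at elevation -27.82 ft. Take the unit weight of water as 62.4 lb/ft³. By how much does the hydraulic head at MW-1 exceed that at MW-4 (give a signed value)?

Δh ≈ 18.00 ft

Pressure head at MW-1: ψ = 144·P/γ = 144 × 38.1 / 62.4 = 87.92 ft.
Total head at MW-1: h = z + ψ = -97.74 + 87.92 = -9.82 ft.
Total head at MW-4: h = -27.82 ft (water level in the piezometer is the total head).
Head difference: h(MW-1) − h(MW-4) = -9.82 − (-27.82) = 18.00 ft.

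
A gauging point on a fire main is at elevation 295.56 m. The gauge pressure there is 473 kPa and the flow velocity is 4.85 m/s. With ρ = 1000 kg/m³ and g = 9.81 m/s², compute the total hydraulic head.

h ≈ 344.98 m

Pressure head ψ = P/(ρg) = 473×1000 / (1000 × 9.81) = 48.22 m.
Velocity head = v²/(2g) = 4.85² / (2 × 9.81) = 1.199 m.
h = z + ψ + v²/(2g) = 295.56 + 48.22 + 1.199 = 344.98 m.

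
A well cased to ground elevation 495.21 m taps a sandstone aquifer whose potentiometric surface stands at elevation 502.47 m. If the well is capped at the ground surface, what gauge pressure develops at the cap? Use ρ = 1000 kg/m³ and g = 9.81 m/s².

Head above the cap: Δh = 502.47 − 495.21 = 7.26 m.
P = ρgΔh = 1000 × 9.81 × 7.26 = 71221 Pa ≈ 71.2 kPa.

P ≈ 71.2 kPa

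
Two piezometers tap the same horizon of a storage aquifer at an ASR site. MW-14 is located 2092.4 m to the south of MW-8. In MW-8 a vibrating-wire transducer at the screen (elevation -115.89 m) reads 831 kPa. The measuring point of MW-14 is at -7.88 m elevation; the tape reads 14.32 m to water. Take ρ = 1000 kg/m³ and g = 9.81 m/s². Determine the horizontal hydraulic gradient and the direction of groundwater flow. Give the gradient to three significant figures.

Pressure head at MW-8: ψ = P/(ρg) = 831×1000 / (1000 × 9.81) = 84.71 m.
Total head at MW-8: h = z + ψ = -115.89 + 84.71 = -31.18 m.
Total head at MW-14: h = -7.88 − 14.32 = -22.20 m.
Head difference: h(MW-8) − h(MW-14) = -31.18 − (-22.20) = -8.98 m.
Hydraulic gradient: i = |Δh| / L = 8.98 / 2092.4 = 0.00429.
Flow is from higher to lower head: from MW-14 toward MW-8, i.e. toward the north.

i ≈ 0.00429; groundwater flows toward the north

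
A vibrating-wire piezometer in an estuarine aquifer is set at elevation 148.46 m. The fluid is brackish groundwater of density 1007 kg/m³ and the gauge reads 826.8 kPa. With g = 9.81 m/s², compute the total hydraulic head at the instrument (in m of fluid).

ψ = P/(ρg) = 826.8×1000 / (1007 × 9.81) = 83.70 m.
h = z + ψ = 148.46 + 83.70 = 232.16 m.

h ≈ 232.16 m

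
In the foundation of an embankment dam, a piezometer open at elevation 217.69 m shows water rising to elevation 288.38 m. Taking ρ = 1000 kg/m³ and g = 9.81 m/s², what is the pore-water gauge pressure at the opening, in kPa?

P ≈ 693 kPa

Pressure head ψ = h − z = 288.38 − 217.69 = 70.69 m.
P = ρgψ = 1000 × 9.81 × 70.69 = 693469 Pa ≈ 693 kPa.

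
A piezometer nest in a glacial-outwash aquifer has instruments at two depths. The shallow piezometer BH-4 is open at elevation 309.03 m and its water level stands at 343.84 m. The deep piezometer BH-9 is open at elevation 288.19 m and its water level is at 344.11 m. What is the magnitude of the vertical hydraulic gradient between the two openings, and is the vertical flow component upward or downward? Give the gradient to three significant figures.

Total head at BH-4: h = 343.84 m (water level in the standpipe).
Total head at BH-9: h = 344.11 m.
Δh = h(BH-4) − h(BH-9) = 343.84 − 344.11 = -0.27 m.
Vertical separation Δz = 309.03 − 288.19 = 20.84 m.
|i_v| = |Δh| / Δz = 0.27 / 20.84 = 0.0130.
Head is higher in the deep piezometer, so vertical flow is upward (discharge condition).

|i_v| ≈ 0.0130; vertical flow is upward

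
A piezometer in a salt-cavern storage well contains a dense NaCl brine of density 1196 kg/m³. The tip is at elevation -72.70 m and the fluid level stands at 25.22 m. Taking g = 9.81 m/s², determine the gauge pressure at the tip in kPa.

P ≈ 1150 kPa

Pressure head ψ = h − z = 25.22 − (-72.70) = 97.92 m.
P = ρgψ = 1196 × 9.81 × 97.92 = 1148872 Pa ≈ 1150 kPa.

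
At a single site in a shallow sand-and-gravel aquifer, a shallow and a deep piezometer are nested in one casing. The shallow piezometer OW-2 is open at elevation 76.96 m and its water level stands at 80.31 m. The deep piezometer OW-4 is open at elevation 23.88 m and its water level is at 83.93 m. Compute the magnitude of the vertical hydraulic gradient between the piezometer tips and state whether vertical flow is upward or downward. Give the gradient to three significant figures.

|i_v| ≈ 0.0682; vertical flow is upward

Total head at OW-2: h = 80.31 m (water level in the standpipe).
Total head at OW-4: h = 83.93 m.
Δh = h(OW-2) − h(OW-4) = 80.31 − 83.93 = -3.62 m.
Vertical separation Δz = 76.96 − 23.88 = 53.08 m.
|i_v| = |Δh| / Δz = 3.62 / 53.08 = 0.0682.
Head is higher in the deep piezometer, so vertical flow is upward (discharge condition).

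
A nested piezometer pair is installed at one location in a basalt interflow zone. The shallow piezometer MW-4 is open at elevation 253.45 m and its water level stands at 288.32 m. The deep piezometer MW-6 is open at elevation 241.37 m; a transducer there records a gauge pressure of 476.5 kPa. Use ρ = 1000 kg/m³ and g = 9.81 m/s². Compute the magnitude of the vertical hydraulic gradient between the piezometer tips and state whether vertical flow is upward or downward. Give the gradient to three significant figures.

|i_v| ≈ 0.134; vertical flow is upward

Total head at MW-4: h = 288.32 m (water level in the standpipe).
Pressure head at MW-6: ψ = P/(ρg) = 476.5×1000 / (1000 × 9.81) = 48.57 m.
Total head at MW-6: h = z + ψ = 241.37 + 48.57 = 289.94 m.
Δh = h(MW-4) − h(MW-6) = 288.32 − 289.94 = -1.62 m.
Vertical separation Δz = 253.45 − 241.37 = 12.08 m.
|i_v| = |Δh| / Δz = 1.62 / 12.08 = 0.134.
Head is higher in the deep piezometer, so vertical flow is upward (discharge condition).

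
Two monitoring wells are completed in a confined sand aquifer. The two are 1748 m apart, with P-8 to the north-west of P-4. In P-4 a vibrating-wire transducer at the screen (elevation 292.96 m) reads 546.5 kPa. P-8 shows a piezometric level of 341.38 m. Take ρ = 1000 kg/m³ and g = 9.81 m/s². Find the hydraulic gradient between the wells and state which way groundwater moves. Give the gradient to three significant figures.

i ≈ 0.00417; groundwater flows toward the north-west

Pressure head at P-4: ψ = P/(ρg) = 546.5×1000 / (1000 × 9.81) = 55.71 m.
Total head at P-4: h = z + ψ = 292.96 + 55.71 = 348.67 m.
Total head at P-8: h = 341.38 m (water level in the piezometer is the total head).
Head difference: h(P-4) − h(P-8) = 348.67 − 341.38 = 7.29 m.
Hydraulic gradient: i = |Δh| / L = 7.29 / 1748 = 0.00417.
Flow is from higher to lower head: from P-4 toward P-8, i.e. toward the north-west.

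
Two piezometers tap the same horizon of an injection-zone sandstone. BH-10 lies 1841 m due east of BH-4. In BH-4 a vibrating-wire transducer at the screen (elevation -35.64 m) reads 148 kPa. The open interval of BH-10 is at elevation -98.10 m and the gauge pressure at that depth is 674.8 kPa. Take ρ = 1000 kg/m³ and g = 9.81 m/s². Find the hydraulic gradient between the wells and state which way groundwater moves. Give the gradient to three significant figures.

i ≈ 0.00476; groundwater flows toward the east

Pressure head at BH-4: ψ = P/(ρg) = 148×1000 / (1000 × 9.81) = 15.09 m.
Total head at BH-4: h = z + ψ = -35.64 + 15.09 = -20.55 m.
Pressure head at BH-10: ψ = P/(ρg) = 674.8×1000 / (1000 × 9.81) = 68.79 m.
Total head at BH-10: h = z + ψ = -98.10 + 68.79 = -29.31 m.
Head difference: h(BH-4) − h(BH-10) = -20.55 − (-29.31) = 8.76 m.
Hydraulic gradient: i = |Δh| / L = 8.76 / 1841 = 0.00476.
Flow is from higher to lower head: from BH-4 toward BH-10, i.e. toward the east.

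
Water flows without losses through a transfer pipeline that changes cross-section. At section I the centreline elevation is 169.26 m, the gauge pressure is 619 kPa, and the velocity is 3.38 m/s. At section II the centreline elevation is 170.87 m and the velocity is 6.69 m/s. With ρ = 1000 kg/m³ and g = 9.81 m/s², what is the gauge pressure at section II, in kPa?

Pressure head at I: ψ₁ = P₁/(ρg) = 619×1000 / (1000 × 9.81) = 63.10 m.
Velocity heads: v₁²/2g = 3.38²/19.62 = 0.582 m; v₂²/2g = 6.69²/19.62 = 2.281 m.
Total head H = z₁ + ψ₁ + v₁²/2g = 169.26 + 63.10 + 0.582 = 232.94 m.
ψ₂ = H − z₂ − v₂²/2g = 232.94 − 170.87 − 2.281 = 59.79 m.
P₂ = ρgψ₂ = 1000 × 9.81 × 59.79 ≈ 587 kPa.

P₂ ≈ 587 kPa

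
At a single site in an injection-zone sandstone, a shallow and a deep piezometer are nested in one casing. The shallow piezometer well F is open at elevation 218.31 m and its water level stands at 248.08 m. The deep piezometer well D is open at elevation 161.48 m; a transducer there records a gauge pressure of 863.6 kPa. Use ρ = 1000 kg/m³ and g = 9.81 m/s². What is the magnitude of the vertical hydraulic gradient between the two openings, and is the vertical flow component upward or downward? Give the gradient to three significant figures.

|i_v| ≈ 0.0252; vertical flow is upward

Total head at well F: h = 248.08 m (water level in the standpipe).
Pressure head at well D: ψ = P/(ρg) = 863.6×1000 / (1000 × 9.81) = 88.03 m.
Total head at well D: h = z + ψ = 161.48 + 88.03 = 249.51 m.
Δh = h(well F) − h(well D) = 248.08 − 249.51 = -1.43 m.
Vertical separation Δz = 218.31 − 161.48 = 56.83 m.
|i_v| = |Δh| / Δz = 1.43 / 56.83 = 0.0252.
Head is higher in the deep piezometer, so vertical flow is upward (discharge condition).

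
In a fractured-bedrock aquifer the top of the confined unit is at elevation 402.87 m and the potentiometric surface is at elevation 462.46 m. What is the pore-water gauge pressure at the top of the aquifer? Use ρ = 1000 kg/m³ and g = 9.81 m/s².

P ≈ 585 kPa

Pressure head at the aquifer top: ψ = h − z = 462.46 − 402.87 = 59.59 m.
P = ρgψ = 1000 × 9.81 × 59.59 = 584578 Pa ≈ 585 kPa.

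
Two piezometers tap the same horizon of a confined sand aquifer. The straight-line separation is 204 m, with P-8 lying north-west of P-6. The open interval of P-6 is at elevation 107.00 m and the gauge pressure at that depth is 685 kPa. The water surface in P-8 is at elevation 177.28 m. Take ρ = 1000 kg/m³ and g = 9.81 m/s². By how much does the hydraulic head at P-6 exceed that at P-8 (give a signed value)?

Δh ≈ -0.45 m

Pressure head at P-6: ψ = P/(ρg) = 685×1000 / (1000 × 9.81) = 69.83 m.
Total head at P-6: h = z + ψ = 107.00 + 69.83 = 176.83 m.
Total head at P-8: h = 177.28 m (water level in the piezometer is the total head).
Head difference: h(P-6) − h(P-8) = 176.83 − 177.28 = -0.45 m.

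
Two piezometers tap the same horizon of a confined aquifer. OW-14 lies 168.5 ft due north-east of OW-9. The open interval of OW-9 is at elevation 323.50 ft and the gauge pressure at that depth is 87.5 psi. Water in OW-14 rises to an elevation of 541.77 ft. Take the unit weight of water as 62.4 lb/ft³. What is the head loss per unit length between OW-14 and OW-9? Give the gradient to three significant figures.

Pressure head at OW-9: ψ = 144·P/γ = 144 × 87.5 / 62.4 = 201.92 ft.
Total head at OW-9: h = z + ψ = 323.50 + 201.92 = 525.42 ft.
Total head at OW-14: h = 541.77 ft (water level in the piezometer is the total head).
Head difference: h(OW-9) − h(OW-14) = 525.42 − 541.77 = -16.35 ft.
Hydraulic gradient: i = |Δh| / L = 16.35 / 168.5 = 0.0970.

i ≈ 0.0970 ft/ft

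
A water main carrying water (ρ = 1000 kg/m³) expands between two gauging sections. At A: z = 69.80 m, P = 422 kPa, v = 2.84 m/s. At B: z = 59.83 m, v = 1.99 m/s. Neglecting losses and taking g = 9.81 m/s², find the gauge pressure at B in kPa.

Pressure head at A: ψ₁ = P₁/(ρg) = 422×1000 / (1000 × 9.81) = 43.02 m.
Velocity heads: v₁²/2g = 2.84²/19.62 = 0.411 m; v₂²/2g = 1.99²/19.62 = 0.202 m.
Total head H = z₁ + ψ₁ + v₁²/2g = 69.80 + 43.02 + 0.411 = 113.23 m.
ψ₂ = H − z₂ − v₂²/2g = 113.23 − 59.83 − 0.202 = 53.20 m.
P₂ = ρgψ₂ = 1000 × 9.81 × 53.20 ≈ 522 kPa.

P₂ ≈ 522 kPa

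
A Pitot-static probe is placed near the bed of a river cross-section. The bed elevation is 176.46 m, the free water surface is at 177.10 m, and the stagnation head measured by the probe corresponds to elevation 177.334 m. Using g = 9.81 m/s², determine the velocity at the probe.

Near the bed, under hydrostatic conditions, the piezometric head (z + ψ) equals the free-surface elevation, 177.10 m.
Velocity head = total − piezometric = 177.334 − 177.10 = 0.234 m.
v = √(2g·h_v) = √(2 × 9.81 × 0.234) = 2.14 m/s.

v ≈ 2.14 m/s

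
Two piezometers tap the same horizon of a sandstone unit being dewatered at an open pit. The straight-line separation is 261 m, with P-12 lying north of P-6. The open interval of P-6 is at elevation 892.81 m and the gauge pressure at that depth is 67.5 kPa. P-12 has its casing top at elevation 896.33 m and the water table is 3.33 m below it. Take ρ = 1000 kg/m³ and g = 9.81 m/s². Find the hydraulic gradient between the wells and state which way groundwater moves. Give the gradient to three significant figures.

i ≈ 0.0256; groundwater flows toward the north

Pressure head at P-6: ψ = P/(ρg) = 67.5×1000 / (1000 × 9.81) = 6.88 m.
Total head at P-6: h = z + ψ = 892.81 + 6.88 = 899.69 m.
Total head at P-12: h = 896.33 − 3.33 = 893.00 m.
Head difference: h(P-6) − h(P-12) = 899.69 − 893.00 = 6.69 m.
Hydraulic gradient: i = |Δh| / L = 6.69 / 261 = 0.0256.
Flow is from higher to lower head: from P-6 toward P-12, i.e. toward the north.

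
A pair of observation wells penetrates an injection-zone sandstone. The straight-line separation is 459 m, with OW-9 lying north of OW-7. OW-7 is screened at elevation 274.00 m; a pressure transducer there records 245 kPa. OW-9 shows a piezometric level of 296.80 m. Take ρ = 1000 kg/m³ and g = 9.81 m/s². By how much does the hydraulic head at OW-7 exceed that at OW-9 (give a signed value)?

Pressure head at OW-7: ψ = P/(ρg) = 245×1000 / (1000 × 9.81) = 24.97 m.
Total head at OW-7: h = z + ψ = 274.00 + 24.97 = 298.97 m.
Total head at OW-9: h = 296.80 m (water level in the piezometer is the total head).
Head difference: h(OW-7) − h(OW-9) = 298.97 − 296.80 = 2.17 m.

Δh ≈ 2.17 m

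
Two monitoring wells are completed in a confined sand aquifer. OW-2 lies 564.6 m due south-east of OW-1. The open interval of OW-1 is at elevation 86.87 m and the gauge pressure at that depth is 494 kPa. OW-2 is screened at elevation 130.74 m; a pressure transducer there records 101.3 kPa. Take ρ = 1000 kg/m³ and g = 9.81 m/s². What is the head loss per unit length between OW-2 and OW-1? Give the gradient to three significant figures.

Pressure head at OW-1: ψ = P/(ρg) = 494×1000 / (1000 × 9.81) = 50.36 m.
Total head at OW-1: h = z + ψ = 86.87 + 50.36 = 137.23 m.
Pressure head at OW-2: ψ = P/(ρg) = 101.3×1000 / (1000 × 9.81) = 10.33 m.
Total head at OW-2: h = z + ψ = 130.74 + 10.33 = 141.07 m.
Head difference: h(OW-1) − h(OW-2) = 137.23 − 141.07 = -3.84 m.
Hydraulic gradient: i = |Δh| / L = 3.84 / 564.6 = 0.00680.

i ≈ 0.00680 m/m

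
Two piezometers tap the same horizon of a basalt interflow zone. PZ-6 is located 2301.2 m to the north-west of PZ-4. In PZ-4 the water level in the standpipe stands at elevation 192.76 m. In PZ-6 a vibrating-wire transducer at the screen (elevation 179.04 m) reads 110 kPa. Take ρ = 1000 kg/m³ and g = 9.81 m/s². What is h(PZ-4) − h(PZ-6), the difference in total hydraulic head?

Δh ≈ 2.51 m

Total head at PZ-4: h = 192.76 m (water level in the piezometer is the total head).
Pressure head at PZ-6: ψ = P/(ρg) = 110×1000 / (1000 × 9.81) = 11.21 m.
Total head at PZ-6: h = z + ψ = 179.04 + 11.21 = 190.25 m.
Head difference: h(PZ-4) − h(PZ-6) = 192.76 − 190.25 = 2.51 m.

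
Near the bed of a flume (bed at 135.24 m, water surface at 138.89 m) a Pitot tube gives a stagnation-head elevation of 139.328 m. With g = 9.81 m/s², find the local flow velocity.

Near the bed, under hydrostatic conditions, the piezometric head (z + ψ) equals the free-surface elevation, 138.89 m.
Velocity head = total − piezometric = 139.328 − 138.89 = 0.438 m.
v = √(2g·h_v) = √(2 × 9.81 × 0.438) = 2.93 m/s.

v ≈ 2.93 m/s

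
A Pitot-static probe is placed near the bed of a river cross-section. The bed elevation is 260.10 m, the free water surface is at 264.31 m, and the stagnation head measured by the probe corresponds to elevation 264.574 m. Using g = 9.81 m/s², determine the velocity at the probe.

Near the bed, under hydrostatic conditions, the piezometric head (z + ψ) equals the free-surface elevation, 264.31 m.
Velocity head = total − piezometric = 264.574 − 264.31 = 0.264 m.
v = √(2g·h_v) = √(2 × 9.81 × 0.264) = 2.28 m/s.

v ≈ 2.28 m/s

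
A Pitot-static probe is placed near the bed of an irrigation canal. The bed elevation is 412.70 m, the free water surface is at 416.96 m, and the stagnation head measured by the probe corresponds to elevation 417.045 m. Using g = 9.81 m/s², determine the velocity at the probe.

Near the bed, under hydrostatic conditions, the piezometric head (z + ψ) equals the free-surface elevation, 416.96 m.
Velocity head = total − piezometric = 417.045 − 416.96 = 0.085 m.
v = √(2g·h_v) = √(2 × 9.81 × 0.085) = 1.29 m/s.

v ≈ 1.29 m/s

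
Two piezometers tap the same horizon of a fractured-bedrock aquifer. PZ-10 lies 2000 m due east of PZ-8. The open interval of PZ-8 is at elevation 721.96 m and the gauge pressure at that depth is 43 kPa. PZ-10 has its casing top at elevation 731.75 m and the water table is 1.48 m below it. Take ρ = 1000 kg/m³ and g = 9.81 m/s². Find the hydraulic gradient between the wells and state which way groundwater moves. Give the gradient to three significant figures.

i ≈ 0.00196; groundwater flows toward the west

Pressure head at PZ-8: ψ = P/(ρg) = 43×1000 / (1000 × 9.81) = 4.38 m.
Total head at PZ-8: h = z + ψ = 721.96 + 4.38 = 726.34 m.
Total head at PZ-10: h = 731.75 − 1.48 = 730.27 m.
Head difference: h(PZ-8) − h(PZ-10) = 726.34 − 730.27 = -3.93 m.
Hydraulic gradient: i = |Δh| / L = 3.93 / 2000 = 0.00196.
Flow is from higher to lower head: from PZ-10 toward PZ-8, i.e. toward the west.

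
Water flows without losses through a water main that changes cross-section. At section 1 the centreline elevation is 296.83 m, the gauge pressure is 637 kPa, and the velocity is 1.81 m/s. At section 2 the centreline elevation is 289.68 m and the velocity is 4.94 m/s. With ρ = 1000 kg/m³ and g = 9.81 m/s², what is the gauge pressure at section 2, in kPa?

P₂ ≈ 697 kPa

Pressure head at 1: ψ₁ = P₁/(ρg) = 637×1000 / (1000 × 9.81) = 64.93 m.
Velocity heads: v₁²/2g = 1.81²/19.62 = 0.167 m; v₂²/2g = 4.94²/19.62 = 1.244 m.
Total head H = z₁ + ψ₁ + v₁²/2g = 296.83 + 64.93 + 0.167 = 361.93 m.
ψ₂ = H − z₂ − v₂²/2g = 361.93 − 289.68 − 1.244 = 71.01 m.
P₂ = ρgψ₂ = 1000 × 9.81 × 71.01 ≈ 697 kPa.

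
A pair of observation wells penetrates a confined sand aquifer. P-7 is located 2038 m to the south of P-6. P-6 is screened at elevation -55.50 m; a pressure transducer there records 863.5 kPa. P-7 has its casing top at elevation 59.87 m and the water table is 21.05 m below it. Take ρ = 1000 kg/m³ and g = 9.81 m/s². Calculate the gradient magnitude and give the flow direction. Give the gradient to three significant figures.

Pressure head at P-6: ψ = P/(ρg) = 863.5×1000 / (1000 × 9.81) = 88.02 m.
Total head at P-6: h = z + ψ = -55.50 + 88.02 = 32.52 m.
Total head at P-7: h = 59.87 − 21.05 = 38.82 m.
Head difference: h(P-6) − h(P-7) = 32.52 − 38.82 = -6.30 m.
Hydraulic gradient: i = |Δh| / L = 6.30 / 2038 = 0.00309.
Flow is from higher to lower head: from P-7 toward P-6, i.e. toward the north.

i ≈ 0.00309; groundwater flows toward the north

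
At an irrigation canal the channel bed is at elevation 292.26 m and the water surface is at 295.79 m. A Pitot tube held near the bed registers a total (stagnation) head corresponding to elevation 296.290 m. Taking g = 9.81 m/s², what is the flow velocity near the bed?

Near the bed, under hydrostatic conditions, the piezometric head (z + ψ) equals the free-surface elevation, 295.79 m.
Velocity head = total − piezometric = 296.290 − 295.79 = 0.500 m.
v = √(2g·h_v) = √(2 × 9.81 × 0.500) = 3.13 m/s.

v ≈ 3.13 m/s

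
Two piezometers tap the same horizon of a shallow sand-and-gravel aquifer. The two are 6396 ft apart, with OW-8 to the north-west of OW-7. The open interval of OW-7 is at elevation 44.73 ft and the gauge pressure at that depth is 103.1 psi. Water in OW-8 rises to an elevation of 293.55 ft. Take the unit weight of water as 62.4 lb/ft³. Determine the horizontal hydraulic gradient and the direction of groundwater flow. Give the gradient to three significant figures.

Pressure head at OW-7: ψ = 144·P/γ = 144 × 103.1 / 62.4 = 237.92 ft.
Total head at OW-7: h = z + ψ = 44.73 + 237.92 = 282.65 ft.
Total head at OW-8: h = 293.55 ft (water level in the piezometer is the total head).
Head difference: h(OW-7) − h(OW-8) = 282.65 − 293.55 = -10.90 ft.
Hydraulic gradient: i = |Δh| / L = 10.90 / 6396 = 0.00170.
Flow is from higher to lower head: from OW-8 toward OW-7, i.e. toward the south-east.

i ≈ 0.00170; groundwater flows toward the south-east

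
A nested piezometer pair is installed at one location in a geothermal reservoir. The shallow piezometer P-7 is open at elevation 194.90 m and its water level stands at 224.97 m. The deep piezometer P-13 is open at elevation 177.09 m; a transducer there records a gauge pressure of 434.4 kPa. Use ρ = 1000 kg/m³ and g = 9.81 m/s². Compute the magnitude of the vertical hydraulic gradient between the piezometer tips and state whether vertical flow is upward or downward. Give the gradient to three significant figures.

Total head at P-7: h = 224.97 m (water level in the standpipe).
Pressure head at P-13: ψ = P/(ρg) = 434.4×1000 / (1000 × 9.81) = 44.28 m.
Total head at P-13: h = z + ψ = 177.09 + 44.28 = 221.37 m.
Δh = h(P-7) − h(P-13) = 224.97 − 221.37 = 3.60 m.
Vertical separation Δz = 194.90 − 177.09 = 17.81 m.
|i_v| = |Δh| / Δz = 3.60 / 17.81 = 0.202.
Head is higher in the shallow piezometer, so vertical flow is downward (recharge condition).

|i_v| ≈ 0.202; vertical flow is downward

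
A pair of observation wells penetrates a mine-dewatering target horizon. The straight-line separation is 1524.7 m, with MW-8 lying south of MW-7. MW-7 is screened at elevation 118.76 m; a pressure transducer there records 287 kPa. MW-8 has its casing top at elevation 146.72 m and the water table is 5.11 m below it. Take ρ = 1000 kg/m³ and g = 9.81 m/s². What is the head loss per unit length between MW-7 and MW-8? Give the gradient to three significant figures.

Pressure head at MW-7: ψ = P/(ρg) = 287×1000 / (1000 × 9.81) = 29.26 m.
Total head at MW-7: h = z + ψ = 118.76 + 29.26 = 148.02 m.
Total head at MW-8: h = 146.72 − 5.11 = 141.61 m.
Head difference: h(MW-7) − h(MW-8) = 148.02 − 141.61 = 6.41 m.
Hydraulic gradient: i = |Δh| / L = 6.41 / 1524.7 = 0.00420.

i ≈ 0.00420 m/m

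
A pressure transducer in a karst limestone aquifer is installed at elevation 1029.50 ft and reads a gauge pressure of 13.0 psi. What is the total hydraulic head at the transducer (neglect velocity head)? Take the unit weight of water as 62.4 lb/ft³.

h ≈ 1059.50 ft

ψ = 144·P/γ = 144 × 13.0 / 62.4 = 30.00 ft.
h = z + ψ = 1029.50 + 30.00 = 1059.50 ft.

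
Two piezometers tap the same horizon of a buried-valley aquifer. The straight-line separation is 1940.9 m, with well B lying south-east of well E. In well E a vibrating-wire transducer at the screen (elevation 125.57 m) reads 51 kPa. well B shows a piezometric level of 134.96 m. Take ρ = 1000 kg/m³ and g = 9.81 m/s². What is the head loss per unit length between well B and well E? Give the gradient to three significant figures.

Pressure head at well E: ψ = P/(ρg) = 51×1000 / (1000 × 9.81) = 5.20 m.
Total head at well E: h = z + ψ = 125.57 + 5.20 = 130.77 m.
Total head at well B: h = 134.96 m (water level in the piezometer is the total head).
Head difference: h(well E) − h(well B) = 130.77 − 134.96 = -4.19 m.
Hydraulic gradient: i = |Δh| / L = 4.19 / 1940.9 = 0.00216.

i ≈ 0.00216 m/m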